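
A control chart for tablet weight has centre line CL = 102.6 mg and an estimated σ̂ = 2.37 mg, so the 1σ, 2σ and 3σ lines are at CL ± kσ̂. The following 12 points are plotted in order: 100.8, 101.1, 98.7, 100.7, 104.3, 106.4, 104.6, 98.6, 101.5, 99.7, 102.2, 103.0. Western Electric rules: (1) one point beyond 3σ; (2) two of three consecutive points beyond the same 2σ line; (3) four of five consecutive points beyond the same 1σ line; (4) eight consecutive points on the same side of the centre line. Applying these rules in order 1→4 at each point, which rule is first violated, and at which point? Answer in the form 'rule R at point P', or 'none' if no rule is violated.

none

Zone of each point (C = within 1σ̂, B = 1σ̂–2σ̂, A = 2σ̂–3σ̂, * = beyond 3σ̂; sign = side of CL): 1:-C, 2:-C, 3:-B, 4:-C, 5:+C, 6:+B, 7:+C, 8:-B, 9:-C, 10:-B, 11:-C, 12:+C
No rule fires across all 12 points.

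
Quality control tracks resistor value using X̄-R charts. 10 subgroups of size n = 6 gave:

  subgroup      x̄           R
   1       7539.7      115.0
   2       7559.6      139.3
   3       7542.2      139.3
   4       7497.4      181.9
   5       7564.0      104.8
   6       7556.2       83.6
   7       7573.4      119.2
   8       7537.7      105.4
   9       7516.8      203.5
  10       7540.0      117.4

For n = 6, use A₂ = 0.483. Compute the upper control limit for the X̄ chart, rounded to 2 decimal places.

X̄̄ = (7539.7 + 7559.6 + 7542.2 + 7497.4 + 7564.0 + 7556.2 + 7573.4 + 7537.7 + 7516.8 + 7540.0) / 10 = 75427.0000 / 10 = 7542.7000
R̄ = (115.0 + 139.3 + 139.3 + 181.9 + 104.8 + 83.6 + 119.2 + 105.4 + 203.5 + 117.4) / 10 = 1309.4000 / 10 = 130.9400
UCL = X̄̄ + A₂·R̄ = 7542.7000 + 0.483 × 130.9400 = 7605.9440

7605.94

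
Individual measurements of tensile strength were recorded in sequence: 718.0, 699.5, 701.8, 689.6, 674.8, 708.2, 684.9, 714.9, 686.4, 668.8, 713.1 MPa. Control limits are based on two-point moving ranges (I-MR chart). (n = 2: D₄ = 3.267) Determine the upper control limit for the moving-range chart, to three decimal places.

Moving ranges: 18.5, 2.3, 12.2, 14.8, 33.4, 23.3, 30.0, 28.5, 17.6, 44.3; M̄R̄ = 224.9000 / 10 = 22.4900
UCL_MR = D₄·M̄R̄ = 3.267 × 22.4900 = 73.4748

73.475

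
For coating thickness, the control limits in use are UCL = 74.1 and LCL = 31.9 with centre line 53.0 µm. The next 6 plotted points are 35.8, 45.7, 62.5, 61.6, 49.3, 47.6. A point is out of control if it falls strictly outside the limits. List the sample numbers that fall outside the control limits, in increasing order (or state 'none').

none

All 6 points lie within [31.9, 74.1].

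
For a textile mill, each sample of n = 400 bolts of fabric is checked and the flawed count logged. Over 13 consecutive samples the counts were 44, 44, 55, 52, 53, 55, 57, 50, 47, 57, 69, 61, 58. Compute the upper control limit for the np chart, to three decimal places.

p̄ = Σdᵢ / (k·n) = 702 / (13 × 400) = 0.13500
UCL = np̄ + 3·√(np̄(1−p̄)) = 54.0000 + 3 × √(54.0000×0.86500) = 54.0000 + 3 × 6.8345 = 74.5034

74.503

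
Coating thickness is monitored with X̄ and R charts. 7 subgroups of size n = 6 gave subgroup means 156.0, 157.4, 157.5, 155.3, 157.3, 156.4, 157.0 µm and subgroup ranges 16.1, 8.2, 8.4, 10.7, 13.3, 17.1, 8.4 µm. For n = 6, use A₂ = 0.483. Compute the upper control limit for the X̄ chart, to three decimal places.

162.372

X̄̄ = (156.0 + 157.4 + 157.5 + 155.3 + 157.3 + 156.4 + 157.0) / 7 = 1096.9000 / 7 = 156.7000
R̄ = (16.1 + 8.2 + 8.4 + 10.7 + 13.3 + 17.1 + 8.4) / 7 = 82.2000 / 7 = 11.7429
UCL = X̄̄ + A₂·R̄ = 156.7000 + 0.483 × 11.7429 = 162.3718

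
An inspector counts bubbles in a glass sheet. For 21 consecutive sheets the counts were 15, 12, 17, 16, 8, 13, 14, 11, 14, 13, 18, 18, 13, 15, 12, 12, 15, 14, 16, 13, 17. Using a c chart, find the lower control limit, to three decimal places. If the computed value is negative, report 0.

c̄ = (15 + 12 + 17 + 16 + 8 + 13 + 14 + 11 + 14 + 13 + 18 + 18 + 13 + 15 + 12 + 12 + 15 + 14 + 16 + 13 + 17) / 21 = 296 / 21 = 14.0952
LCL = c̄ − 3√c̄ = 14.0952 − 3 × 3.7544 = 2.8322

2.832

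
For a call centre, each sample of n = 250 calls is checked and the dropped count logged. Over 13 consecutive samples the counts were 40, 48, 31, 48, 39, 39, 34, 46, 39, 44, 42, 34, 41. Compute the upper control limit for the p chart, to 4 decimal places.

p̄ = Σdᵢ / (k·n) = 525 / (13 × 250) = 0.16154
UCL = p̄ + 3·√(p̄(1−p̄)/n) = 0.16154 + 3 × √(0.16154×0.83846/250) = 0.16154 + 3 × 0.02328 = 0.23137

0.2314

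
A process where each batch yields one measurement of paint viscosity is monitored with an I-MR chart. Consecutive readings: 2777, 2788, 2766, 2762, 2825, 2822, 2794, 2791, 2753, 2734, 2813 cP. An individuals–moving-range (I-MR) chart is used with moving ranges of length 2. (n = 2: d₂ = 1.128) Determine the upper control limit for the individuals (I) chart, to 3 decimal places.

2855.899

X̄ = (2777 + 2788 + 2766 + 2762 + 2825 + 2822 + 2794 + 2791 + 2753 + 2734 + 2813) / 11 = 2784.0909
Moving ranges: 11, 22, 4, 63, 3, 28, 3, 38, 19, 79; M̄R̄ = 270.0000 / 10 = 27.0000
UCL = X̄ + 3·M̄R̄/d₂ = 2784.0909 + 3 × 27.0000 / 1.128 = 2855.8994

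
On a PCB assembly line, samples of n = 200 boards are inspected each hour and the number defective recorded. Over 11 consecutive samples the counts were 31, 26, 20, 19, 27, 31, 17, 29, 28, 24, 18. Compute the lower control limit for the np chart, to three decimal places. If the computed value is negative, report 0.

10.624

p̄ = Σdᵢ / (k·n) = 270 / (11 × 200) = 0.12273
LCL = np̄ − 3·√(np̄(1−p̄)) = 24.5455 − 3 × 4.6404 = 10.6243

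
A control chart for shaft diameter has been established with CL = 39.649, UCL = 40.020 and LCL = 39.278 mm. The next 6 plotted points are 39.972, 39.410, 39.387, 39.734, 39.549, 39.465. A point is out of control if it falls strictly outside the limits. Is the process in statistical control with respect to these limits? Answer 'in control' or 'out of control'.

All 6 points lie within [39.278, 40.020].

in control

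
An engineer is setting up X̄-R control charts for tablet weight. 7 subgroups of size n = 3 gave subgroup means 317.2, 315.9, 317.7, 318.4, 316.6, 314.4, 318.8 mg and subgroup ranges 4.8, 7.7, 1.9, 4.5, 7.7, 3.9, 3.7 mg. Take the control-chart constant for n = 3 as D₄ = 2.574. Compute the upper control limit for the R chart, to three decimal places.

12.576

R̄ = (4.8 + 7.7 + 1.9 + 4.5 + 7.7 + 3.9 + 3.7) / 7 = 34.2000 / 7 = 4.8857
UCL_R = D₄·R̄ = 2.574 × 4.8857 = 12.5758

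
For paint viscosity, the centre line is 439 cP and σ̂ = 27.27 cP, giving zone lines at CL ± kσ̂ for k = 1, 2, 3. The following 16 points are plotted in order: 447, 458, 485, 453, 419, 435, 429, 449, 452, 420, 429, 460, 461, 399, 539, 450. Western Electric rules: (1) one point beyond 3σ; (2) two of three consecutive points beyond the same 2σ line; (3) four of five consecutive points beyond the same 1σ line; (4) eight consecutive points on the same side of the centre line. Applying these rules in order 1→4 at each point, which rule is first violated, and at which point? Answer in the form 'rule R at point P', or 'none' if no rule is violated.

rule 1 at point 15

Zone of each point (C = within 1σ̂, B = 1σ̂–2σ̂, A = 2σ̂–3σ̂, * = beyond 3σ̂; sign = side of CL): 1:+C, 2:+C, 3:+B, 4:+C, 5:-C, 6:-C, 7:-C, 8:+C, 9:+C, 10:-C, 11:-C, 12:+C, 13:+C, 14:-B, 15:+*, 16:+C
Rule 1 (one point beyond the 3σ limits) is satisfied at point 15.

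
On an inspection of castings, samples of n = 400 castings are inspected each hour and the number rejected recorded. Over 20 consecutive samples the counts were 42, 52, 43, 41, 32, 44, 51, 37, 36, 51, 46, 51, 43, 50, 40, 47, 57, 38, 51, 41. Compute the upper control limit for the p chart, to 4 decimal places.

p̄ = Σdᵢ / (k·n) = 893 / (20 × 400) = 0.11163
UCL = p̄ + 3·√(p̄(1−p̄)/n) = 0.11163 + 3 × √(0.11163×0.88838/400) = 0.11163 + 3 × 0.01575 = 0.15886

0.1589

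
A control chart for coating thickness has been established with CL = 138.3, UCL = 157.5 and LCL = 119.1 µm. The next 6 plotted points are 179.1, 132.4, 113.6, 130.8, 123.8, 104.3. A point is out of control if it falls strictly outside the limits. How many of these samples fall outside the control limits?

Compare each point to [119.1, 157.5]: sample 1 = 179.1 > UCL; sample 3 = 113.6 < LCL; sample 6 = 104.3 < LCL.

3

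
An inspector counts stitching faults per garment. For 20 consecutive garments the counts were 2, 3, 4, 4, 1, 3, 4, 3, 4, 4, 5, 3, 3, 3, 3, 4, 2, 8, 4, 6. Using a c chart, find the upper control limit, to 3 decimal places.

9.381

c̄ = (2 + 3 + 4 + 4 + 1 + 3 + 4 + 3 + 4 + 4 + 5 + 3 + 3 + 3 + 3 + 4 + 2 + 8 + 4 + 6) / 20 = 73 / 20 = 3.6500
UCL = c̄ + 3√c̄ = 3.6500 + 3 × √3.6500 = 3.6500 + 3 × 1.9105 = 9.3815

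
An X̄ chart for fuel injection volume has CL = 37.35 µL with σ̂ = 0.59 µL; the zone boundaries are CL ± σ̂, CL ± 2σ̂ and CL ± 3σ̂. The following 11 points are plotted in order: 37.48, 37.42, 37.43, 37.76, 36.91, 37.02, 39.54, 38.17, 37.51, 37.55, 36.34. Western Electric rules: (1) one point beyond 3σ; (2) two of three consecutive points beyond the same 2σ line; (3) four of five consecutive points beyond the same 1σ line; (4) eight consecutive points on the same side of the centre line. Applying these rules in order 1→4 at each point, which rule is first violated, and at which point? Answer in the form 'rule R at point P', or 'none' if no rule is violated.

Zone of each point (C = within 1σ̂, B = 1σ̂–2σ̂, A = 2σ̂–3σ̂, * = beyond 3σ̂; sign = side of CL): 1:+C, 2:+C, 3:+C, 4:+C, 5:-C, 6:-C, 7:+*, 8:+B, 9:+C, 10:+C, 11:-B
Rule 1 (one point beyond the 3σ limits) is satisfied at point 7.

rule 1 at point 7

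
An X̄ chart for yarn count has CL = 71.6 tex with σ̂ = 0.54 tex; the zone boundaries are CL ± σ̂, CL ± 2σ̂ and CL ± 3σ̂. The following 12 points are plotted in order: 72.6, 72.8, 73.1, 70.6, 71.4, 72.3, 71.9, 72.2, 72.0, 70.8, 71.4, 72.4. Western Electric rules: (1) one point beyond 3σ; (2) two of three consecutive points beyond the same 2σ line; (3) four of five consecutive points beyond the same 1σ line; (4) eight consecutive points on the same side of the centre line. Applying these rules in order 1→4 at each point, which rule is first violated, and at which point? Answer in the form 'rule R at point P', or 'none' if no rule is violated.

Zone of each point (C = within 1σ̂, B = 1σ̂–2σ̂, A = 2σ̂–3σ̂, * = beyond 3σ̂; sign = side of CL): 1:+B, 2:+A, 3:+A, 4:-B, 5:-C, 6:+B, 7:+C, 8:+B, 9:+C, 10:-B, 11:-C, 12:+B
Rule 2 (two of three consecutive points beyond the same 2σ limit) is satisfied at point 3.

rule 2 at point 3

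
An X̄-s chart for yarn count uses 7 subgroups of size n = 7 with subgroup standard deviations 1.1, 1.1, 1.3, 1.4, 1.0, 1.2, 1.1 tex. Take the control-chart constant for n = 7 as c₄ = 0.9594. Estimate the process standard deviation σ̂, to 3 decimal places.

1.221

s̄ = (1.1 + 1.1 + 1.3 + 1.4 + 1.0 + 1.2 + 1.1) / 7 = 1.1714
σ̂ = s̄ / c₄ = 1.1714 / 0.9594 = 1.2210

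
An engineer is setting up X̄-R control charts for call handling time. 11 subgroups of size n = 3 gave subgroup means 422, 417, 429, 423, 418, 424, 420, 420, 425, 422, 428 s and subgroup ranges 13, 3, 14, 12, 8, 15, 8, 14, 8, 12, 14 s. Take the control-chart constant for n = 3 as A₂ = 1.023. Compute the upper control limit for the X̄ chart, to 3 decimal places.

X̄̄ = (422 + 417 + 429 + 423 + 418 + 424 + 420 + 420 + 425 + 422 + 428) / 11 = 4648.0000 / 11 = 422.5455
R̄ = (13 + 3 + 14 + 12 + 8 + 15 + 8 + 14 + 8 + 12 + 14) / 11 = 121.0000 / 11 = 11.0000
UCL = X̄̄ + A₂·R̄ = 422.5455 + 1.023 × 11.0000 = 433.7985

433.798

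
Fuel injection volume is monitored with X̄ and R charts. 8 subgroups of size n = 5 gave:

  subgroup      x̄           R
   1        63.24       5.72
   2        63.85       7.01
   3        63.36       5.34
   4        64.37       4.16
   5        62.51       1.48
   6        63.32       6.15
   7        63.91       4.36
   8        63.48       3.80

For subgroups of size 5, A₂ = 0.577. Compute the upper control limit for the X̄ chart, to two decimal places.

X̄̄ = (63.24 + 63.85 + 63.36 + 64.37 + 62.51 + 63.32 + 63.91 + 63.48) / 8 = 508.0400 / 8 = 63.5050
R̄ = (5.72 + 7.01 + 5.34 + 4.16 + 1.48 + 6.15 + 4.36 + 3.80) / 8 = 38.0200 / 8 = 4.7525
UCL = X̄̄ + A₂·R̄ = 63.5050 + 0.577 × 4.7525 = 66.2472

66.25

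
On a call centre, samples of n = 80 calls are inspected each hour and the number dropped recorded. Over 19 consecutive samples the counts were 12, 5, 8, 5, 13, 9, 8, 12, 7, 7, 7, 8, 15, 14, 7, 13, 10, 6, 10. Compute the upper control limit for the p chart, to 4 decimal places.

0.2231

p̄ = Σdᵢ / (k·n) = 176 / (19 × 80) = 0.11579
UCL = p̄ + 3·√(p̄(1−p̄)/n) = 0.11579 + 3 × √(0.11579×0.88421/80) = 0.11579 + 3 × 0.03577 = 0.22311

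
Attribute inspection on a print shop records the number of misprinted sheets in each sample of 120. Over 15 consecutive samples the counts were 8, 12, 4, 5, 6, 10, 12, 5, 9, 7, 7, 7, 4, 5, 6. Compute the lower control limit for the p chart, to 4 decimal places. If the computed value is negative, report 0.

p̄ = Σdᵢ / (k·n) = 107 / (15 × 120) = 0.05944
LCL = p̄ − 3·√(p̄(1−p̄)/n) = 0.05944 − 3 × 0.02159 = -0.00531 → 0 (negative, so LCL = 0)

0.0000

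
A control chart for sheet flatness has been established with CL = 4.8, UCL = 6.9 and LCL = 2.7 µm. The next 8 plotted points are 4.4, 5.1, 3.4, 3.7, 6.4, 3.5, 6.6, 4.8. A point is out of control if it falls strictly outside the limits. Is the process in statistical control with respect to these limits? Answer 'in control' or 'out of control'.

in control

All 8 points lie within [2.7, 6.9].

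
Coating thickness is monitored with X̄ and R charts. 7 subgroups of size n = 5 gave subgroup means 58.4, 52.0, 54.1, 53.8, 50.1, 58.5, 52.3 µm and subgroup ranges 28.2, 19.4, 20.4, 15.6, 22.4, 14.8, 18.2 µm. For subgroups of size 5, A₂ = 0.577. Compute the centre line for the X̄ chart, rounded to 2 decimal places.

X̄̄ = (58.4 + 52.0 + 54.1 + 53.8 + 50.1 + 58.5 + 52.3) / 7 = 379.2000 / 7 = 54.1714
CL = X̄̄ = 54.1714

54.17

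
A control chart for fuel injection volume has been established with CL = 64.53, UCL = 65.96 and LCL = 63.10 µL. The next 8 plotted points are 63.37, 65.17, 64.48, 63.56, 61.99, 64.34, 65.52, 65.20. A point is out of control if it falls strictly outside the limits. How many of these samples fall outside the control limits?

Compare each point to [63.10, 65.96]: sample 5 = 61.99 < LCL.

1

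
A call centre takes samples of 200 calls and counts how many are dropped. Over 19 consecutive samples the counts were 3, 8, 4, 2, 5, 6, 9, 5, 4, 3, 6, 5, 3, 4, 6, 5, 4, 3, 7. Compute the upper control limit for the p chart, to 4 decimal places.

p̄ = Σdᵢ / (k·n) = 92 / (19 × 200) = 0.02421
UCL = p̄ + 3·√(p̄(1−p̄)/n) = 0.02421 + 3 × √(0.02421×0.97579/200) = 0.02421 + 3 × 0.01087 = 0.05682

0.0568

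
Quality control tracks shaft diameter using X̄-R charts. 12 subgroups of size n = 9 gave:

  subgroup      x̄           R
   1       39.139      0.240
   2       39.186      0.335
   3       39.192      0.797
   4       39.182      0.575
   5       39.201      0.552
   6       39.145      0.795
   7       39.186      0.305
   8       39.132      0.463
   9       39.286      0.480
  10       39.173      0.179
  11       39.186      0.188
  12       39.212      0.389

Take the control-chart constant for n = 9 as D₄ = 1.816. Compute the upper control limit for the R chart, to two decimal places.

0.80

R̄ = (0.240 + 0.335 + 0.797 + 0.575 + 0.552 + 0.795 + 0.305 + 0.463 + 0.480 + 0.179 + 0.188 + 0.389) / 12 = 5.2980 / 12 = 0.4415
UCL_R = D₄·R̄ = 1.816 × 0.4415 = 0.8018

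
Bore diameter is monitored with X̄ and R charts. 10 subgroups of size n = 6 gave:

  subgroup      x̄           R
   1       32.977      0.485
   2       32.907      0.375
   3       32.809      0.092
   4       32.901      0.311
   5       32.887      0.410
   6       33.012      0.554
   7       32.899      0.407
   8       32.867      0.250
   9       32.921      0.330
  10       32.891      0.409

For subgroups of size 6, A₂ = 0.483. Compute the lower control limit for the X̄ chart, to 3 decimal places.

X̄̄ = (32.977 + 32.907 + 32.809 + 32.901 + 32.887 + 33.012 + 32.899 + 32.867 + 32.921 + 32.891) / 10 = 329.0710 / 10 = 32.9071
R̄ = (0.485 + 0.375 + 0.092 + 0.311 + 0.410 + 0.554 + 0.407 + 0.250 + 0.330 + 0.409) / 10 = 3.6230 / 10 = 0.3623
LCL = X̄̄ − A₂·R̄ = 32.9071 − 0.483 × 0.3623 = 32.7321

32.732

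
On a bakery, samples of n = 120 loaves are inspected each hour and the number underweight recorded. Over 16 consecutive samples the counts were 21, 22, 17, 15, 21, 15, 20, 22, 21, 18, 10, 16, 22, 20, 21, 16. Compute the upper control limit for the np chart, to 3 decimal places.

30.446

p̄ = Σdᵢ / (k·n) = 297 / (16 × 120) = 0.15469
UCL = np̄ + 3·√(np̄(1−p̄)) = 18.5625 + 3 × √(18.5625×0.84531) = 18.5625 + 3 × 3.9612 = 30.4461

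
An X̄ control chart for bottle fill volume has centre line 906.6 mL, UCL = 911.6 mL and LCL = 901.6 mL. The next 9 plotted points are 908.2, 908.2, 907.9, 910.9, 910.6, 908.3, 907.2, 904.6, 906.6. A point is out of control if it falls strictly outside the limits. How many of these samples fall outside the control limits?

0

All 9 points lie within [901.6, 911.6].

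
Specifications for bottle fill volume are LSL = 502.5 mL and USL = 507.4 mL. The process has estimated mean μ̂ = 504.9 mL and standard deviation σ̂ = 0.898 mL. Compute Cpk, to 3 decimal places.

0.891

Cpu = (USL − μ̂) / (3σ̂) = (507.4 − 504.9) / (3 × 0.898) = 0.9280; Cpl = (μ̂ − LSL) / (3σ̂) = (504.9 − 502.5) / (3 × 0.898) = 0.8909; Cpk = min(Cpu, Cpl) = 0.8909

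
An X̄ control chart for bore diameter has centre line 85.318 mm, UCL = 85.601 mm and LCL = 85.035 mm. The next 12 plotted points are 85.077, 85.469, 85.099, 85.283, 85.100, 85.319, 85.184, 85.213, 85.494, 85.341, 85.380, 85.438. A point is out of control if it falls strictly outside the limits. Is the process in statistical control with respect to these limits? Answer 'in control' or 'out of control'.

in control

All 12 points lie within [85.035, 85.601].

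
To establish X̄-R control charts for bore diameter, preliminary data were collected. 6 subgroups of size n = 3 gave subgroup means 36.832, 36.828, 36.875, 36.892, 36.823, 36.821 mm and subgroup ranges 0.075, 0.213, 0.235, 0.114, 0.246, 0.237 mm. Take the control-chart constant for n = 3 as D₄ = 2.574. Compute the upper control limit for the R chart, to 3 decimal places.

R̄ = (0.075 + 0.213 + 0.235 + 0.114 + 0.246 + 0.237) / 6 = 1.1200 / 6 = 0.1867
UCL_R = D₄·R̄ = 2.574 × 0.1867 = 0.4805

0.480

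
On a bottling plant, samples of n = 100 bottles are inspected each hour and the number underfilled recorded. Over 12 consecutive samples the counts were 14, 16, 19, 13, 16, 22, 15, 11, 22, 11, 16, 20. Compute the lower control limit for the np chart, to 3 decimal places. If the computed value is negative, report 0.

5.183

p̄ = Σdᵢ / (k·n) = 195 / (12 × 100) = 0.16250
LCL = np̄ − 3·√(np̄(1−p̄)) = 16.2500 − 3 × 3.6891 = 5.1827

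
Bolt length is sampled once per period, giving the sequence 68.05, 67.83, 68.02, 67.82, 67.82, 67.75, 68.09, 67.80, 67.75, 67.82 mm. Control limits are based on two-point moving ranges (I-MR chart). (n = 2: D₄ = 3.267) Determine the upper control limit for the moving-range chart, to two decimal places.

Moving ranges: 0.22, 0.19, 0.20, 0.00, 0.07, 0.34, 0.29, 0.05, 0.07; M̄R̄ = 1.4300 / 9 = 0.1589
UCL_MR = D₄·M̄R̄ = 3.267 × 0.1589 = 0.5191

0.52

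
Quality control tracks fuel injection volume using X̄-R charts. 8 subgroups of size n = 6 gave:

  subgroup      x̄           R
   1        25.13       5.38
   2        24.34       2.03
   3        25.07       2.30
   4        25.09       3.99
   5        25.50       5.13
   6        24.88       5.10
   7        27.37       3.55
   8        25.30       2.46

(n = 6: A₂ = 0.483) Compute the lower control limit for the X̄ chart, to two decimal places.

X̄̄ = (25.13 + 24.34 + 25.07 + 25.09 + 25.50 + 24.88 + 27.37 + 25.30) / 8 = 202.6800 / 8 = 25.3350
R̄ = (5.38 + 2.03 + 2.30 + 3.99 + 5.13 + 5.10 + 3.55 + 2.46) / 8 = 29.9400 / 8 = 3.7425
LCL = X̄̄ − A₂·R̄ = 25.3350 − 0.483 × 3.7425 = 23.5274

23.53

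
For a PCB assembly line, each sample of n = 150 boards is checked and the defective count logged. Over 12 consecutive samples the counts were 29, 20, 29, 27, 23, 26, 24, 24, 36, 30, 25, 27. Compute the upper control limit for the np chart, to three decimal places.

p̄ = Σdᵢ / (k·n) = 320 / (12 × 150) = 0.17778
UCL = np̄ + 3·√(np̄(1−p̄)) = 26.6667 + 3 × √(26.6667×0.82222) = 26.6667 + 3 × 4.6825 = 40.7142

40.714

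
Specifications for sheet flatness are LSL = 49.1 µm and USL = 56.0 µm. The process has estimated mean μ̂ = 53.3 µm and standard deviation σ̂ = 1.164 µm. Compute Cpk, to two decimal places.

0.77

Cpu = (USL − μ̂) / (3σ̂) = (56.0 − 53.3) / (3 × 1.164) = 0.7732; Cpl = (μ̂ − LSL) / (3σ̂) = (53.3 − 49.1) / (3 × 1.164) = 1.2027; Cpk = min(Cpu, Cpl) = 0.7732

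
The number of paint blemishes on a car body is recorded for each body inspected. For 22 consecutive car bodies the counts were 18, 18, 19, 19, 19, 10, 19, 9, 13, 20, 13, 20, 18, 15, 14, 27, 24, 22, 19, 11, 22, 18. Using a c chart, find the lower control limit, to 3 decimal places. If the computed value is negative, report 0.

c̄ = (18 + 18 + 19 + 19 + 19 + 10 + 19 + 9 + 13 + 20 + 13 + 20 + 18 + 15 + 14 + 27 + 24 + 22 + 19 + 11 + 22 + 18) / 22 = 387 / 22 = 17.5909
LCL = c̄ − 3√c̄ = 17.5909 − 3 × 4.1942 = 5.0085

5.008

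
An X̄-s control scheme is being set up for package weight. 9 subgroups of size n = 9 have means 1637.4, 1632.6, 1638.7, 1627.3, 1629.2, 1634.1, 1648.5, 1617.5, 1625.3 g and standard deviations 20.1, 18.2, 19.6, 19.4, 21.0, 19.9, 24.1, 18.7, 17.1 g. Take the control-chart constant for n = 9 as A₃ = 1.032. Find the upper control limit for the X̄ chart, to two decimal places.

1652.71

X̄̄ = (1637.4 + 1632.6 + 1638.7 + 1627.3 + 1629.2 + 1634.1 + 1648.5 + 1617.5 + 1625.3) / 9 = 1632.2889
s̄ = (20.1 + 18.2 + 19.6 + 19.4 + 21.0 + 19.9 + 24.1 + 18.7 + 17.1) / 9 = 19.7889
UCL = X̄̄ + A₃·s̄ = 1632.2889 + 1.032 × 19.7889 = 1652.7110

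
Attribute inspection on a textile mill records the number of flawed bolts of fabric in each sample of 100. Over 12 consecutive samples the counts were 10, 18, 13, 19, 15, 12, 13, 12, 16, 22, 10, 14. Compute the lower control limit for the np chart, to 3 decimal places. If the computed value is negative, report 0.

3.937

p̄ = Σdᵢ / (k·n) = 174 / (12 × 100) = 0.14500
LCL = np̄ − 3·√(np̄(1−p̄)) = 14.5000 − 3 × 3.5210 = 3.9370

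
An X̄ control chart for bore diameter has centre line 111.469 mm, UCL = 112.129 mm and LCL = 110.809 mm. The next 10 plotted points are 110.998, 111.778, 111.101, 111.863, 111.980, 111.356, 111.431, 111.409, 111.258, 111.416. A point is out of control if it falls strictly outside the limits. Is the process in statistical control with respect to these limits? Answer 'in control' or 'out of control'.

in control

All 10 points lie within [110.809, 112.129].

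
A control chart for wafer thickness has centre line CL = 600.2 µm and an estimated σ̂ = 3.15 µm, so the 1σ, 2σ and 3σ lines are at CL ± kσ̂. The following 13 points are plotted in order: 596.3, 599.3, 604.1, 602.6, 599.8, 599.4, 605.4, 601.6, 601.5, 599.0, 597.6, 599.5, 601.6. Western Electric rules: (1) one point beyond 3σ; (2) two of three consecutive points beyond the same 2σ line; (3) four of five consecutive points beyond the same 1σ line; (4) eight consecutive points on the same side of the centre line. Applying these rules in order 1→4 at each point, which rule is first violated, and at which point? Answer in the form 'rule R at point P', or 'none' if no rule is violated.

none

Zone of each point (C = within 1σ̂, B = 1σ̂–2σ̂, A = 2σ̂–3σ̂, * = beyond 3σ̂; sign = side of CL): 1:-B, 2:-C, 3:+B, 4:+C, 5:-C, 6:-C, 7:+B, 8:+C, 9:+C, 10:-C, 11:-C, 12:-C, 13:+C
No rule fires across all 13 points.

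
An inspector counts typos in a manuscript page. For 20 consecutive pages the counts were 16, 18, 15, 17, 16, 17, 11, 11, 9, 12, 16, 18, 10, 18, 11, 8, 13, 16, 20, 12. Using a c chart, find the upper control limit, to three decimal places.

25.505

c̄ = (16 + 18 + 15 + 17 + 16 + 17 + 11 + 11 + 9 + 12 + 16 + 18 + 10 + 18 + 11 + 8 + 13 + 16 + 20 + 12) / 20 = 284 / 20 = 14.2000
UCL = c̄ + 3√c̄ = 14.2000 + 3 × √14.2000 = 14.2000 + 3 × 3.7683 = 25.5049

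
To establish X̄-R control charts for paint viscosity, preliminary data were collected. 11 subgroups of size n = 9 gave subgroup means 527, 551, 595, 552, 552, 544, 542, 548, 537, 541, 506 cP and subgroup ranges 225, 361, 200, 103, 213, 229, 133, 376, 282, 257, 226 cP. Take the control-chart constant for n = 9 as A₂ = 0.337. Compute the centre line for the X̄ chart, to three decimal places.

X̄̄ = (527 + 551 + 595 + 552 + 552 + 544 + 542 + 548 + 537 + 541 + 506) / 11 = 5995.0000 / 11 = 545.0000
CL = X̄̄ = 545.0000

545.000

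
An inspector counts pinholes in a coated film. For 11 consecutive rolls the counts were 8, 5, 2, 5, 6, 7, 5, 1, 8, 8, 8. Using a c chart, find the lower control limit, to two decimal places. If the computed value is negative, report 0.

c̄ = (8 + 5 + 2 + 5 + 6 + 7 + 5 + 1 + 8 + 8 + 8) / 11 = 63 / 11 = 5.7273
LCL = c̄ − 3√c̄ = 5.7273 − 3 × 2.3932 = -1.4522 → 0 (cannot be negative)

0.00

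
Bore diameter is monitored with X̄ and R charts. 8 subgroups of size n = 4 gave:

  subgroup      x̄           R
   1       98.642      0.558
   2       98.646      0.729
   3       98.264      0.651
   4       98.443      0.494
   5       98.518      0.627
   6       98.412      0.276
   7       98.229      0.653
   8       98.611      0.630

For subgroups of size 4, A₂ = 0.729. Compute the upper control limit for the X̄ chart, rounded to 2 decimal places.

98.89

X̄̄ = (98.642 + 98.646 + 98.264 + 98.443 + 98.518 + 98.412 + 98.229 + 98.611) / 8 = 787.7650 / 8 = 98.4706
R̄ = (0.558 + 0.729 + 0.651 + 0.494 + 0.627 + 0.276 + 0.653 + 0.630) / 8 = 4.6180 / 8 = 0.5773
UCL = X̄̄ + A₂·R̄ = 98.4706 + 0.729 × 0.5773 = 98.8914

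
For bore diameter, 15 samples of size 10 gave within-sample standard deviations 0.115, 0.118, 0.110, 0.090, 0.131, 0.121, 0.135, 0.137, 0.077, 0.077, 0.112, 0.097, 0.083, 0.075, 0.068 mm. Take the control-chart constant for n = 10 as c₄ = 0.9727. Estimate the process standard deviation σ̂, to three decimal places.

0.106

s̄ = (0.115 + 0.118 + 0.110 + 0.090 + 0.131 + 0.121 + 0.135 + 0.137 + 0.077 + 0.077 + 0.112 + 0.097 + 0.083 + 0.075 + 0.068) / 15 = 0.1031
σ̂ = s̄ / c₄ = 0.1031 / 0.9727 = 0.1060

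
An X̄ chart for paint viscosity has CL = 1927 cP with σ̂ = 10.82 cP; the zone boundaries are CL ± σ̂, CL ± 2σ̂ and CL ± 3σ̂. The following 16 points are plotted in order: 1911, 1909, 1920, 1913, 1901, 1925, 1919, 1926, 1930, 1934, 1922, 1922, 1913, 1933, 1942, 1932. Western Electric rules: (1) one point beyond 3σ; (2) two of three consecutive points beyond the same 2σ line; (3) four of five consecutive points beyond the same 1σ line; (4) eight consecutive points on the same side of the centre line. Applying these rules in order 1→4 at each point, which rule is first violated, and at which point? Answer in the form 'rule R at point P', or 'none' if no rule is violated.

Zone of each point (C = within 1σ̂, B = 1σ̂–2σ̂, A = 2σ̂–3σ̂, * = beyond 3σ̂; sign = side of CL): 1:-B, 2:-B, 3:-C, 4:-B, 5:-A, 6:-C, 7:-C, 8:-C, 9:+C, 10:+C, 11:-C, 12:-C, 13:-B, 14:+C, 15:+B, 16:+C
Rule 3 (four of five consecutive points beyond the same 1σ limit) is satisfied at point 5.

rule 3 at point 5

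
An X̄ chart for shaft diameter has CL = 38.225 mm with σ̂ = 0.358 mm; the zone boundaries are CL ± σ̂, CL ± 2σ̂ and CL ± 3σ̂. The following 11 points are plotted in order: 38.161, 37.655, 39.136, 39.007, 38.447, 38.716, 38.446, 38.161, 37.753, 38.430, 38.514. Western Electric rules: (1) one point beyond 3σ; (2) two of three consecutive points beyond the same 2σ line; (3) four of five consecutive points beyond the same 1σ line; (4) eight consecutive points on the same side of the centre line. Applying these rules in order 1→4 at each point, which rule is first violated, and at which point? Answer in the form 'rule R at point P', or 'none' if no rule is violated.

Zone of each point (C = within 1σ̂, B = 1σ̂–2σ̂, A = 2σ̂–3σ̂, * = beyond 3σ̂; sign = side of CL): 1:-C, 2:-B, 3:+A, 4:+A, 5:+C, 6:+B, 7:+C, 8:-C, 9:-B, 10:+C, 11:+C
Rule 2 (two of three consecutive points beyond the same 2σ limit) is satisfied at point 4.

rule 2 at point 4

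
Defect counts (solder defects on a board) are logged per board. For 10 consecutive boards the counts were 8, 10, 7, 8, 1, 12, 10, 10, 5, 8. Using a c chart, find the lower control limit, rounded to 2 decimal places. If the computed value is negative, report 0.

0.00

c̄ = (8 + 10 + 7 + 8 + 1 + 12 + 10 + 10 + 5 + 8) / 10 = 79 / 10 = 7.9000
LCL = c̄ − 3√c̄ = 7.9000 − 3 × 2.8107 = -0.5321 → 0 (cannot be negative)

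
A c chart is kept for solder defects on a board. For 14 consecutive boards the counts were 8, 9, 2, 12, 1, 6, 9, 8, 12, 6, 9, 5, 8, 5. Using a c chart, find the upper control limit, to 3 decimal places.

15.161

c̄ = (8 + 9 + 2 + 12 + 1 + 6 + 9 + 8 + 12 + 6 + 9 + 5 + 8 + 5) / 14 = 100 / 14 = 7.1429
UCL = c̄ + 3√c̄ = 7.1429 + 3 × √7.1429 = 7.1429 + 3 × 2.6726 = 15.1607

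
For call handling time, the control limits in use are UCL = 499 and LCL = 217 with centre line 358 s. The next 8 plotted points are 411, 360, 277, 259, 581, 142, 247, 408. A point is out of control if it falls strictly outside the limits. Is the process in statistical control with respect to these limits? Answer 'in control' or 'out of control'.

out of control

Compare each point to [217, 499]: sample 5 = 581 > UCL; sample 6 = 142 < LCL.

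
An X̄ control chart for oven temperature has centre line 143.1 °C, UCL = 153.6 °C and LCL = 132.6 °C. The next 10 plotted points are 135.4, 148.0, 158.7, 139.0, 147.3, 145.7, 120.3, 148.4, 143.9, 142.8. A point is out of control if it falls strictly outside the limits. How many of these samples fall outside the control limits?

2

Compare each point to [132.6, 153.6]: sample 3 = 158.7 > UCL; sample 7 = 120.3 < LCL.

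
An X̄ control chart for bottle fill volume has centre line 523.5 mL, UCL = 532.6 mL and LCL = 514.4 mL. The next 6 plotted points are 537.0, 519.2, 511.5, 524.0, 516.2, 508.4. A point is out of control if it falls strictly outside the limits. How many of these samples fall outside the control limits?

Compare each point to [514.4, 532.6]: sample 1 = 537.0 > UCL; sample 3 = 511.5 < LCL; sample 6 = 508.4 < LCL.

3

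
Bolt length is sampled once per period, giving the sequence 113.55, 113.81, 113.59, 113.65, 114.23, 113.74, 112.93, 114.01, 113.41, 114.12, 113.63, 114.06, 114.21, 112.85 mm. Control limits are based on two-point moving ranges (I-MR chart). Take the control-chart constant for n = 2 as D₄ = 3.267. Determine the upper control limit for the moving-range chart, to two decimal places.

1.82

Moving ranges: 0.26, 0.22, 0.06, 0.58, 0.49, 0.81, 1.08, 0.60, 0.71, 0.49, 0.43, 0.15, 1.36; M̄R̄ = 7.2400 / 13 = 0.5569
UCL_MR = D₄·M̄R̄ = 3.267 × 0.5569 = 1.8195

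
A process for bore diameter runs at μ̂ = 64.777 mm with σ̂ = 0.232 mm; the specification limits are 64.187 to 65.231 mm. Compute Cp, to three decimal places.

Cp = (USL − LSL) / (6σ̂) = (65.231 − 64.187) / (6 × 0.232) = 1.0440 / 1.3920 = 0.7500

0.750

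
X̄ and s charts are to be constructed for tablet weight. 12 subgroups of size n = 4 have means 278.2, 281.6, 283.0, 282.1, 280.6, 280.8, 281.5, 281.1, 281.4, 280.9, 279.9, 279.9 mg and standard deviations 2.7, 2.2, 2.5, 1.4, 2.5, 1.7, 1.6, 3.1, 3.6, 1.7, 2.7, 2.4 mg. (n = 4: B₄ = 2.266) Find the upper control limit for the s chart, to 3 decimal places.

5.306

s̄ = (2.7 + 2.2 + 2.5 + 1.4 + 2.5 + 1.7 + 1.6 + 3.1 + 3.6 + 1.7 + 2.7 + 2.4) / 12 = 2.3417
UCL_s = B₄·s̄ = 2.266 × 2.3417 = 5.3062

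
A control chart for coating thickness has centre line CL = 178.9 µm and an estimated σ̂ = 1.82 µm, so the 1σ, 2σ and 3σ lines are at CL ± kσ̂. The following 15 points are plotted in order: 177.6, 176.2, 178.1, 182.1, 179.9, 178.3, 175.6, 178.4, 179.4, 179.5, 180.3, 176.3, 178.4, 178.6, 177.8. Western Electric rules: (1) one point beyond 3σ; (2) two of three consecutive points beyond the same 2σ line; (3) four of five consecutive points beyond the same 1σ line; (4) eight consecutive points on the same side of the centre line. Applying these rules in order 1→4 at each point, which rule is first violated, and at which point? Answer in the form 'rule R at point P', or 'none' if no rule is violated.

none

Zone of each point (C = within 1σ̂, B = 1σ̂–2σ̂, A = 2σ̂–3σ̂, * = beyond 3σ̂; sign = side of CL): 1:-C, 2:-B, 3:-C, 4:+B, 5:+C, 6:-C, 7:-B, 8:-C, 9:+C, 10:+C, 11:+C, 12:-B, 13:-C, 14:-C, 15:-C
No rule fires across all 15 points.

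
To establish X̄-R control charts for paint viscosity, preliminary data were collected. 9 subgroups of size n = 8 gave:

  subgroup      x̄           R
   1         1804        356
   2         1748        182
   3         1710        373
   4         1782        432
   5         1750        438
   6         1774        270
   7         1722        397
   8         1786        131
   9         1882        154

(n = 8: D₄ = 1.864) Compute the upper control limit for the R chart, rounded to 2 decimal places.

R̄ = (356 + 182 + 373 + 432 + 438 + 270 + 397 + 131 + 154) / 9 = 2733.0000 / 9 = 303.6667
UCL_R = D₄·R̄ = 1.864 × 303.6667 = 566.0347

566.03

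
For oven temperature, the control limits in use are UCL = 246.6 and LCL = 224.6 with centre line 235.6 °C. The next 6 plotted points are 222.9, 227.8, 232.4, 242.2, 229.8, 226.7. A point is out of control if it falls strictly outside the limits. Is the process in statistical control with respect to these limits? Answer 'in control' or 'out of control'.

Compare each point to [224.6, 246.6]: sample 1 = 222.9 < LCL.

out of control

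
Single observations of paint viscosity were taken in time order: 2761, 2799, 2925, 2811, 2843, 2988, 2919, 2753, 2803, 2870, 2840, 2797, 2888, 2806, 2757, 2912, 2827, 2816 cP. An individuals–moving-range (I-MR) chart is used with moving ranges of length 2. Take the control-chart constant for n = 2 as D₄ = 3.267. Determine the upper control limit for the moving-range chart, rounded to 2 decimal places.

260.01

Moving ranges: 38, 126, 114, 32, 145, 69, 166, 50, 67, 30, 43, 91, 82, 49, 155, 85, 11; M̄R̄ = 1353.0000 / 17 = 79.5882
UCL_MR = D₄·M̄R̄ = 3.267 × 79.5882 = 260.0148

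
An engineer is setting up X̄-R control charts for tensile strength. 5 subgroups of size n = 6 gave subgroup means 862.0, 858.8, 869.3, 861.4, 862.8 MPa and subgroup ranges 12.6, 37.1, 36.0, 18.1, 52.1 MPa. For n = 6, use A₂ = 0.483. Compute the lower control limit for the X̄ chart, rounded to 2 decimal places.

847.80

X̄̄ = (862.0 + 858.8 + 869.3 + 861.4 + 862.8) / 5 = 4314.3000 / 5 = 862.8600
R̄ = (12.6 + 37.1 + 36.0 + 18.1 + 52.1) / 5 = 155.9000 / 5 = 31.1800
LCL = X̄̄ − A₂·R̄ = 862.8600 − 0.483 × 31.1800 = 847.8001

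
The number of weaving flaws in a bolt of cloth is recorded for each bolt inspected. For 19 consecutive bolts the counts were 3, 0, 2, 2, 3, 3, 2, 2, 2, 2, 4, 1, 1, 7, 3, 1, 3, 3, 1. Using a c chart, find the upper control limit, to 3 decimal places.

c̄ = (3 + 0 + 2 + 2 + 3 + 3 + 2 + 2 + 2 + 2 + 4 + 1 + 1 + 7 + 3 + 1 + 3 + 3 + 1) / 19 = 45 / 19 = 2.3684
UCL = c̄ + 3√c̄ = 2.3684 + 3 × √2.3684 = 2.3684 + 3 × 1.5390 = 6.9853

6.985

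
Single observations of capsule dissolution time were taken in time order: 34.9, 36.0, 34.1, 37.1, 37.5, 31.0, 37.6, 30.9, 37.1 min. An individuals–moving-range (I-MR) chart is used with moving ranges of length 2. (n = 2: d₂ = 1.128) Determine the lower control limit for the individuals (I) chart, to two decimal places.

24.36

X̄ = (34.9 + 36.0 + 34.1 + 37.1 + 37.5 + 31.0 + 37.6 + 30.9 + 37.1) / 9 = 35.1333
Moving ranges: 1.1, 1.9, 3.0, 0.4, 6.5, 6.6, 6.7, 6.2; M̄R̄ = 32.4000 / 8 = 4.0500
LCL = X̄ − 3·M̄R̄/d₂ = 35.1333 − 3 × 4.0500 / 1.128 = 24.3621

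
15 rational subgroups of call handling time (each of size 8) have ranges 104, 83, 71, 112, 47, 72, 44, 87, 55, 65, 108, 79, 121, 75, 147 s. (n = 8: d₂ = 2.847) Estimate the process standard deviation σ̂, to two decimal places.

29.74

R̄ = (104 + 83 + 71 + 112 + 47 + 72 + 44 + 87 + 55 + 65 + 108 + 79 + 121 + 75 + 147) / 15 = 84.6667
σ̂ = R̄ / d₂ = 84.6667 / 2.847 = 29.7389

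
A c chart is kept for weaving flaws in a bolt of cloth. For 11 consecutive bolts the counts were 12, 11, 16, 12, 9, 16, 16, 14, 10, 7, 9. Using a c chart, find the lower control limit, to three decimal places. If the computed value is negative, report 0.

c̄ = (12 + 11 + 16 + 12 + 9 + 16 + 16 + 14 + 10 + 7 + 9) / 11 = 132 / 11 = 12.0000
LCL = c̄ − 3√c̄ = 12.0000 − 3 × 3.4641 = 1.6077

1.608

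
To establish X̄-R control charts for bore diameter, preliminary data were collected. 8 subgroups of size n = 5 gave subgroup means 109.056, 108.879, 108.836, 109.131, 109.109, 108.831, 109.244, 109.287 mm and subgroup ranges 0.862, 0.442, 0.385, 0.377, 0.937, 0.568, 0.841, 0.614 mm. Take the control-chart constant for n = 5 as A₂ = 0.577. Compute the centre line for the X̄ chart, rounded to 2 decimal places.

X̄̄ = (109.056 + 108.879 + 108.836 + 109.131 + 109.109 + 108.831 + 109.244 + 109.287) / 8 = 872.3730 / 8 = 109.0466
CL = X̄̄ = 109.0466

109.05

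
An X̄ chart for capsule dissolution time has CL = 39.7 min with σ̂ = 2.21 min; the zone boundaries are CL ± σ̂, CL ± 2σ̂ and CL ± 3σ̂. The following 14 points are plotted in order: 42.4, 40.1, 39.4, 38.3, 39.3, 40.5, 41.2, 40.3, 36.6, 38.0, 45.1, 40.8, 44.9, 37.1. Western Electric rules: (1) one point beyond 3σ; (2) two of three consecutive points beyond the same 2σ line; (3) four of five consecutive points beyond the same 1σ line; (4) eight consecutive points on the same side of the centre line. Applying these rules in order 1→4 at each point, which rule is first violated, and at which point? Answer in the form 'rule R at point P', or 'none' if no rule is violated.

Zone of each point (C = within 1σ̂, B = 1σ̂–2σ̂, A = 2σ̂–3σ̂, * = beyond 3σ̂; sign = side of CL): 1:+B, 2:+C, 3:-C, 4:-C, 5:-C, 6:+C, 7:+C, 8:+C, 9:-B, 10:-C, 11:+A, 12:+C, 13:+A, 14:-B
Rule 2 (two of three consecutive points beyond the same 2σ limit) is satisfied at point 13.

rule 2 at point 13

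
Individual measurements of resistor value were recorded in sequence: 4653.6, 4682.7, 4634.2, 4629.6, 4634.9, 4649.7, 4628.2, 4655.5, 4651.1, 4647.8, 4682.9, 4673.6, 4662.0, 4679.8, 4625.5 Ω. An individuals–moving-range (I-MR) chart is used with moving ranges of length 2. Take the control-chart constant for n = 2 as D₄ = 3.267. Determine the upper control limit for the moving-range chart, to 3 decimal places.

Moving ranges: 29.1, 48.5, 4.6, 5.3, 14.8, 21.5, 27.3, 4.4, 3.3, 35.1, 9.3, 11.6, 17.8, 54.3; M̄R̄ = 286.9000 / 14 = 20.4929
UCL_MR = D₄·M̄R̄ = 3.267 × 20.4929 = 66.9502

66.950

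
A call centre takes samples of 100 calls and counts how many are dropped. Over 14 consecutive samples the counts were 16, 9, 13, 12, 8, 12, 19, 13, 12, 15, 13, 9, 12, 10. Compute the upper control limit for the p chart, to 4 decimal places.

0.2223

p̄ = Σdᵢ / (k·n) = 173 / (14 × 100) = 0.12357
UCL = p̄ + 3·√(p̄(1−p̄)/n) = 0.12357 + 3 × √(0.12357×0.87643/100) = 0.12357 + 3 × 0.03291 = 0.22230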